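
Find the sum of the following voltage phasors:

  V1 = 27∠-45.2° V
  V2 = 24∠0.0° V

Step 1 — Convert each phasor to rectangular form:
  V1 = 27·(cos(-45.2°) + j·sin(-45.2°)) = 19.03 - j19.16 V
  V2 = 24·(cos(0.0°) + j·sin(0.0°)) = 24 V
Step 2 — Sum components: V_total = 43.03 - j19.16 V.
Step 3 — Convert to polar: |V_total| = 47.1 V, ∠V_total = -24.0°.

V_total = 47.1∠-24.0° V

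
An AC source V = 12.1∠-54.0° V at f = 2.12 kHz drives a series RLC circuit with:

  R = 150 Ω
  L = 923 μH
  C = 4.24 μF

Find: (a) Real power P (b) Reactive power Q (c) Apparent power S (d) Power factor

Step 1 — Angular frequency: ω = 2π·f = 2π·2120 = 1.332e+04 rad/s.
Step 2 — Component impedances:
  R: Z = R = 150 Ω
  L: Z = jωL = j·1.332e+04·0.000923 = 0 + j12.29 Ω
  C: Z = 1/(jωC) = -j/(ω·C) = 0 - j17.71 Ω
Step 3 — Series combination: Z_total = R + L + C = 150 - j5.411 Ω = 150.1∠-2.1° Ω.
Step 4 — Source phasor: V = 12.1∠-54.0° V = 7.112 - j9.789 V.
Step 5 — Current: I = V / Z = 0.0497 - j0.06347 A = 0.08061∠-51.9° A.
Step 6 — Complex power: S = V·I* = 0.9748 - j0.03517 VA.
Step 7 — Real power: P = Re(S) = 0.9748 W.
Step 8 — Reactive power: Q = Im(S) = -0.03517 VAR.
Step 9 — Apparent power: |S| = 0.9754 VA.
Step 10 — Power factor: PF = P/|S| = 0.9993 (leading).

(a) P = 0.9748 W  (b) Q = -0.03517 VAR  (c) S = 0.9754 VA  (d) PF = 0.9993 (leading)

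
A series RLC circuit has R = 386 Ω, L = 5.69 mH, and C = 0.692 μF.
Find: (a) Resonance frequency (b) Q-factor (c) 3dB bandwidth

Step 1 — Resonance: ω₀ = 1/√(LC) = 1/√(0.00569·6.92e-07) = 1.594e+04 rad/s.
Step 2 — f₀ = ω₀/(2π) = 2536 Hz.
Step 3 — Series Q: Q = ω₀L/R = 1.594e+04·0.00569/386 = 0.2349.
Step 4 — Bandwidth: Δω = ω₀/Q = 6.784e+04 rad/s; BW = Δω/(2π) = 1.08e+04 Hz.

(a) f₀ = 2536 Hz  (b) Q = 0.2349  (c) BW = 1.08e+04 Hz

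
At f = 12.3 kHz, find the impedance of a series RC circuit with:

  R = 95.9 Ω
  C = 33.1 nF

Step 1 — Angular frequency: ω = 2π·f = 2π·1.23e+04 = 7.728e+04 rad/s.
Step 2 — Component impedances:
  R: Z = R = 95.9 Ω
  C: Z = 1/(jωC) = -j/(ω·C) = 0 - j390.9 Ω
Step 3 — Series combination: Z_total = R + C = 95.9 - j390.9 Ω = 402.5∠-76.2° Ω.

Z = 95.9 - j390.9 Ω = 402.5∠-76.2° Ω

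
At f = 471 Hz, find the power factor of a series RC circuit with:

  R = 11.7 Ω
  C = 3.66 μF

Step 1 — Angular frequency: ω = 2π·f = 2π·471 = 2959 rad/s.
Step 2 — Component impedances:
  R: Z = R = 11.7 Ω
  C: Z = 1/(jωC) = -j/(ω·C) = 0 - j92.32 Ω
Step 3 — Series combination: Z_total = R + C = 11.7 - j92.32 Ω = 93.06∠-82.8° Ω.
Step 4 — Power factor: PF = cos(φ) = Re(Z)/|Z| = 11.7/93.06 = 0.1257.
Step 5 — Type: Im(Z) = -92.32 ⇒ leading (phase φ = -82.8°).

PF = 0.1257 (leading, φ = -82.8°)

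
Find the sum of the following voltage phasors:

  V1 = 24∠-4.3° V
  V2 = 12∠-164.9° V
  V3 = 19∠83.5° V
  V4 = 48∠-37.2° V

Step 1 — Convert each phasor to rectangular form:
  V1 = 24·(cos(-4.3°) + j·sin(-4.3°)) = 23.93 - j1.799 V
  V2 = 12·(cos(-164.9°) + j·sin(-164.9°)) = -11.59 - j3.126 V
  V3 = 19·(cos(83.5°) + j·sin(83.5°)) = 2.151 + j18.88 V
  V4 = 48·(cos(-37.2°) + j·sin(-37.2°)) = 38.23 - j29.02 V
Step 2 — Sum components: V_total = 52.73 - j15.07 V.
Step 3 — Convert to polar: |V_total| = 54.84 V, ∠V_total = -15.9°.

V_total = 54.84∠-15.9° V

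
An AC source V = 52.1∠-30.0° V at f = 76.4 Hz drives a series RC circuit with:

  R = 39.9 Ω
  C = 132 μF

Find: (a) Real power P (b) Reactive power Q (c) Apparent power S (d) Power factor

Step 1 — Angular frequency: ω = 2π·f = 2π·76.4 = 480 rad/s.
Step 2 — Component impedances:
  R: Z = R = 39.9 Ω
  C: Z = 1/(jωC) = -j/(ω·C) = 0 - j15.78 Ω
Step 3 — Series combination: Z_total = R + C = 39.9 - j15.78 Ω = 42.91∠-21.6° Ω.
Step 4 — Source phasor: V = 52.1∠-30.0° V = 45.12 - j26.05 V.
Step 5 — Current: I = V / Z = 1.201 - j0.1778 A = 1.214∠-8.4° A.
Step 6 — Complex power: S = V·I* = 58.83 - j23.27 VA.
Step 7 — Real power: P = Re(S) = 58.83 W.
Step 8 — Reactive power: Q = Im(S) = -23.27 VAR.
Step 9 — Apparent power: |S| = 63.26 VA.
Step 10 — Power factor: PF = P/|S| = 0.9299 (leading).

(a) P = 58.83 W  (b) Q = -23.27 VAR  (c) S = 63.26 VA  (d) PF = 0.9299 (leading)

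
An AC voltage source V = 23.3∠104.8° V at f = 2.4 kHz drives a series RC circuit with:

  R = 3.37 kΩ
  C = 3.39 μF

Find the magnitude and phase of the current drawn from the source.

Step 1 — Angular frequency: ω = 2π·f = 2π·2400 = 1.508e+04 rad/s.
Step 2 — Component impedances:
  R: Z = R = 3370 Ω
  C: Z = 1/(jωC) = -j/(ω·C) = 0 - j19.56 Ω
Step 3 — Series combination: Z_total = R + C = 3370 - j19.56 Ω = 3370∠-0.3° Ω.
Step 4 — Source phasor: V = 23.3∠104.8° V = -5.952 + j22.53 V.
Step 5 — Ohm's law: I = V / Z_total = (-5.952 + j22.53) / (3370 - j19.56) = -0.001805 + j0.006674 A.
Step 6 — Convert to polar: |I| = 0.006914 A, ∠I = 105.1°.

I = 0.006914∠105.1° A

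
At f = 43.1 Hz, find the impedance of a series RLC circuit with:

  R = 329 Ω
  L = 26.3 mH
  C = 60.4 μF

Step 1 — Angular frequency: ω = 2π·f = 2π·43.1 = 270.8 rad/s.
Step 2 — Component impedances:
  R: Z = R = 329 Ω
  L: Z = jωL = j·270.8·0.0263 = 0 + j7.122 Ω
  C: Z = 1/(jωC) = -j/(ω·C) = 0 - j61.14 Ω
Step 3 — Series combination: Z_total = R + L + C = 329 - j54.02 Ω = 333.4∠-9.3° Ω.

Z = 329 - j54.02 Ω = 333.4∠-9.3° Ω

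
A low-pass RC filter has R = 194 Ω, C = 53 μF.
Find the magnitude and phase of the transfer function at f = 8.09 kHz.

Step 1 — Angular frequency: ω = 2π·8090 = 5.083e+04 rad/s.
Step 2 — Transfer function: H(jω) = 1/(1 + jωRC).
Step 3 — Denominator: 1 + jωRC = 1 + j·5.083e+04·194·5.3e-05 = 1 + j522.6.
Step 4 — H = 3.661e-06 - j0.001913.
Step 5 — Magnitude: |H| = 0.001913 (-54.4 dB); phase: φ = -89.9°.

|H| = 0.001913 (-54.4 dB), φ = -89.9°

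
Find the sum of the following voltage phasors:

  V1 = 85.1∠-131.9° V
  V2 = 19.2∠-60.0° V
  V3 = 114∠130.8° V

Step 1 — Convert each phasor to rectangular form:
  V1 = 85.1·(cos(-131.9°) + j·sin(-131.9°)) = -56.83 - j63.34 V
  V2 = 19.2·(cos(-60.0°) + j·sin(-60.0°)) = 9.6 - j16.63 V
  V3 = 114·(cos(130.8°) + j·sin(130.8°)) = -74.49 + j86.3 V
Step 2 — Sum components: V_total = -121.7 + j6.329 V.
Step 3 — Convert to polar: |V_total| = 121.9 V, ∠V_total = 177.0°.

V_total = 121.9∠177.0° V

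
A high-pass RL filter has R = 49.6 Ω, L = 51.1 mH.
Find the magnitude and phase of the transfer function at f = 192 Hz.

Step 1 — Angular frequency: ω = 2π·192 = 1206 rad/s.
Step 2 — Transfer function: H(jω) = jωL/(R + jωL).
Step 3 — Numerator jωL = j·61.65; denominator R + jωL = 49.6 + j61.65.
Step 4 — H = 0.607 + j0.4884.
Step 5 — Magnitude: |H| = 0.7791 (-2.2 dB); phase: φ = 38.8°.

|H| = 0.7791 (-2.2 dB), φ = 38.8°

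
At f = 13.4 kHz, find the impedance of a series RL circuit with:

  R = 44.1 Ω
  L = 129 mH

Step 1 — Angular frequency: ω = 2π·f = 2π·1.34e+04 = 8.419e+04 rad/s.
Step 2 — Component impedances:
  R: Z = R = 44.1 Ω
  L: Z = jωL = j·8.419e+04·0.129 = 0 + j1.086e+04 Ω
Step 3 — Series combination: Z_total = R + L = 44.1 + j1.086e+04 Ω = 1.086e+04∠89.8° Ω.

Z = 44.1 + j1.086e+04 Ω = 1.086e+04∠89.8° Ω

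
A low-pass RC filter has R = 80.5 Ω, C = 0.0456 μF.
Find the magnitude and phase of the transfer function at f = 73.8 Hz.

Step 1 — Angular frequency: ω = 2π·73.8 = 463.7 rad/s.
Step 2 — Transfer function: H(jω) = 1/(1 + jωRC).
Step 3 — Denominator: 1 + jωRC = 1 + j·463.7·80.5·4.56e-08 = 1 + j0.001702.
Step 4 — H = 1 - j0.001702.
Step 5 — Magnitude: |H| = 1 (-0.0 dB); phase: φ = -0.1°.

|H| = 1 (-0.0 dB), φ = -0.1°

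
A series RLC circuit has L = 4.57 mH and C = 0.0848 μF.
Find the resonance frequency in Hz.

Step 1 — Resonance condition Im(Z)=0 gives ω₀ = 1/√(LC).
Step 2 — ω₀ = 1/√(0.00457·8.48e-08) = 5.08e+04 rad/s.
Step 3 — f₀ = ω₀/(2π) = 8085 Hz.

f₀ = 8085 Hz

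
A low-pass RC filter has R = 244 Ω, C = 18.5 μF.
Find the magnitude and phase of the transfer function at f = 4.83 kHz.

Step 1 — Angular frequency: ω = 2π·4830 = 3.035e+04 rad/s.
Step 2 — Transfer function: H(jω) = 1/(1 + jωRC).
Step 3 — Denominator: 1 + jωRC = 1 + j·3.035e+04·244·1.85e-05 = 1 + j137.
Step 4 — H = 5.328e-05 - j0.007299.
Step 5 — Magnitude: |H| = 0.0073 (-42.7 dB); phase: φ = -89.6°.

|H| = 0.0073 (-42.7 dB), φ = -89.6°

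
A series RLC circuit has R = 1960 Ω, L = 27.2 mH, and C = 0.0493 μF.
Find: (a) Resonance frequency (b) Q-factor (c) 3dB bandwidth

Step 1 — Resonance: ω₀ = 1/√(LC) = 1/√(0.0272·4.93e-08) = 2.731e+04 rad/s.
Step 2 — f₀ = ω₀/(2π) = 4346 Hz.
Step 3 — Series Q: Q = ω₀L/R = 2.731e+04·0.0272/1960 = 0.379.
Step 4 — Bandwidth: Δω = ω₀/Q = 7.206e+04 rad/s; BW = Δω/(2π) = 1.147e+04 Hz.

(a) f₀ = 4346 Hz  (b) Q = 0.379  (c) BW = 1.147e+04 Hz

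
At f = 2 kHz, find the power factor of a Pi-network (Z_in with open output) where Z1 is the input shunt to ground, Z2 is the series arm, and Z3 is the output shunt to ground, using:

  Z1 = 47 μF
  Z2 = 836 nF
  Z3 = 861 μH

Step 1 — Angular frequency: ω = 2π·f = 2π·2000 = 1.257e+04 rad/s.
Step 2 — Component impedances:
  Z1: Z = 1/(jωC) = -j/(ω·C) = 0 - j1.693 Ω
  Z2: Z = 1/(jωC) = -j/(ω·C) = 0 - j95.19 Ω
  Z3: Z = jωL = j·1.257e+04·0.000861 = 0 + j10.82 Ω
Step 3 — With open output, the series arm Z2 and the output shunt Z3 appear in series to ground: Z2 + Z3 = 0 - j84.37 Ω.
Step 4 — Parallel with input shunt Z1: Z_in = Z1 || (Z2 + Z3) = 0 - j1.66 Ω = 1.66∠-90.0° Ω.
Step 5 — Power factor: PF = cos(φ) = Re(Z)/|Z| = 0/1.66 = 0.
Step 6 — Type: Im(Z) = -1.66 ⇒ leading (phase φ = -90.0°).

PF = 0 (leading, φ = -90.0°)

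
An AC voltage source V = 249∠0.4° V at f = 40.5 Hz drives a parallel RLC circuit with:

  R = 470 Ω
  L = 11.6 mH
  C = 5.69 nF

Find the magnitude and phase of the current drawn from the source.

Step 1 — Angular frequency: ω = 2π·f = 2π·40.5 = 254.5 rad/s.
Step 2 — Component impedances:
  R: Z = R = 470 Ω
  L: Z = jωL = j·254.5·0.0116 = 0 + j2.952 Ω
  C: Z = 1/(jωC) = -j/(ω·C) = 0 - j6.906e+05 Ω
Step 3 — Parallel combination: 1/Z_total = 1/R + 1/L + 1/C; Z_total = 0.01854 + j2.952 Ω = 2.952∠89.6° Ω.
Step 4 — Source phasor: V = 249∠0.4° V = 249 + j1.738 V.
Step 5 — Ohm's law: I = V / Z_total = (249 + j1.738) / (0.01854 + j2.952) = 1.119 - j84.35 A.
Step 6 — Convert to polar: |I| = 84.36 A, ∠I = -89.2°.

I = 84.36∠-89.2° A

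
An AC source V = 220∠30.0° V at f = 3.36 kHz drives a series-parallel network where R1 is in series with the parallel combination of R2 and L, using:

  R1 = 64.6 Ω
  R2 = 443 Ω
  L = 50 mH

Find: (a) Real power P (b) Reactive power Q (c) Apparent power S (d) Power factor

Step 1 — Angular frequency: ω = 2π·f = 2π·3360 = 2.111e+04 rad/s.
Step 2 — Component impedances:
  R1: Z = R = 64.6 Ω
  R2: Z = R = 443 Ω
  L: Z = jωL = j·2.111e+04·0.05 = 0 + j1056 Ω
Step 3 — Parallel branch: R2 || L = 1/(1/R2 + 1/L) = 376.7 + j158.1 Ω.
Step 4 — Series with R1: Z_total = R1 + (R2 || L) = 441.3 + j158.1 Ω = 468.7∠19.7° Ω.
Step 5 — Source phasor: V = 220∠30.0° V = 190.5 + j110 V.
Step 6 — Current: I = V / Z = 0.4618 + j0.08385 A = 0.4694∠10.3° A.
Step 7 — Complex power: S = V·I* = 97.21 + j34.82 VA.
Step 8 — Real power: P = Re(S) = 97.21 W.
Step 9 — Reactive power: Q = Im(S) = 34.82 VAR.
Step 10 — Apparent power: |S| = 103.3 VA.
Step 11 — Power factor: PF = P/|S| = 0.9414 (lagging).

(a) P = 97.21 W  (b) Q = 34.82 VAR  (c) S = 103.3 VA  (d) PF = 0.9414 (lagging)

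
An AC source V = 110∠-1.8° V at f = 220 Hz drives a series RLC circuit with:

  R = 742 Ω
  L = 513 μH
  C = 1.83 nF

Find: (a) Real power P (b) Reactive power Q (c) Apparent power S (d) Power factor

Step 1 — Angular frequency: ω = 2π·f = 2π·220 = 1382 rad/s.
Step 2 — Component impedances:
  R: Z = R = 742 Ω
  L: Z = jωL = j·1382·0.000513 = 0 + j0.7091 Ω
  C: Z = 1/(jωC) = -j/(ω·C) = 0 - j3.953e+05 Ω
Step 3 — Series combination: Z_total = R + L + C = 742 - j3.953e+05 Ω = 3.953e+05∠-89.9° Ω.
Step 4 — Source phasor: V = 110∠-1.8° V = 109.9 - j3.455 V.
Step 5 — Current: I = V / Z = 9.262e-06 + j0.0002781 A = 0.0002783∠88.1° A.
Step 6 — Complex power: S = V·I* = 5.745e-05 - j0.03061 VA.
Step 7 — Real power: P = Re(S) = 5.745e-05 W.
Step 8 — Reactive power: Q = Im(S) = -0.03061 VAR.
Step 9 — Apparent power: |S| = 0.03061 VA.
Step 10 — Power factor: PF = P/|S| = 0.001877 (leading).

(a) P = 5.745e-05 W  (b) Q = -0.03061 VAR  (c) S = 0.03061 VA  (d) PF = 0.001877 (leading)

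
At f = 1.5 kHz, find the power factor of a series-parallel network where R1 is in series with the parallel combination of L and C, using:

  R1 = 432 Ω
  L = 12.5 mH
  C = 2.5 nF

Step 1 — Angular frequency: ω = 2π·f = 2π·1500 = 9425 rad/s.
Step 2 — Component impedances:
  R1: Z = R = 432 Ω
  L: Z = jωL = j·9425·0.0125 = 0 + j117.8 Ω
  C: Z = 1/(jωC) = -j/(ω·C) = 0 - j4.244e+04 Ω
Step 3 — Parallel branch: L || C = 1/(1/L + 1/C) = 0 + j118.1 Ω.
Step 4 — Series with R1: Z_total = R1 + (L || C) = 432 + j118.1 Ω = 447.9∠15.3° Ω.
Step 5 — Power factor: PF = cos(φ) = Re(Z)/|Z| = 432/447.86 = 0.9646.
Step 6 — Type: Im(Z) = 118.1 ⇒ lagging (phase φ = 15.3°).

PF = 0.9646 (lagging, φ = 15.3°)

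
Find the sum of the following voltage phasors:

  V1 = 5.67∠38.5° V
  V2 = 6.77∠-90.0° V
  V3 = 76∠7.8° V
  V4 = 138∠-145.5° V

Step 1 — Convert each phasor to rectangular form:
  V1 = 5.67·(cos(38.5°) + j·sin(38.5°)) = 4.437 + j3.53 V
  V2 = 6.77·(cos(-90.0°) + j·sin(-90.0°)) = 0 - j6.77 V
  V3 = 76·(cos(7.8°) + j·sin(7.8°)) = 75.3 + j10.31 V
  V4 = 138·(cos(-145.5°) + j·sin(-145.5°)) = -113.7 - j78.16 V
Step 2 — Sum components: V_total = -34 - j71.09 V.
Step 3 — Convert to polar: |V_total| = 78.8 V, ∠V_total = -115.6°.

V_total = 78.8∠-115.6° V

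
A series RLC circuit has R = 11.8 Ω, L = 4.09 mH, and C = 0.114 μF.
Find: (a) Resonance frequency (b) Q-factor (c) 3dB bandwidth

Step 1 — Resonance condition Im(Z)=0 gives ω₀ = 1/√(LC).
Step 2 — ω₀ = 1/√(0.00409·1.14e-07) = 4.631e+04 rad/s.
Step 3 — f₀ = ω₀/(2π) = 7371 Hz.
Step 4 — Series Q: Q = ω₀L/R = 4.631e+04·0.00409/11.8 = 16.05.
Step 5 — 3dB bandwidth: Δω = ω₀/Q = 2885 rad/s; BW = Δω/(2π) = 459.2 Hz.

(a) f₀ = 7371 Hz  (b) Q = 16.05  (c) BW = 459.2 Hz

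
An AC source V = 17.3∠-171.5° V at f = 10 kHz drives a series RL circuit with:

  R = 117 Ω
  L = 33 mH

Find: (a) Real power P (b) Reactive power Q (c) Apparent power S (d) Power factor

Step 1 — Angular frequency: ω = 2π·f = 2π·1e+04 = 6.283e+04 rad/s.
Step 2 — Component impedances:
  R: Z = R = 117 Ω
  L: Z = jωL = j·6.283e+04·0.033 = 0 + j2073 Ω
Step 3 — Series combination: Z_total = R + L = 117 + j2073 Ω = 2077∠86.8° Ω.
Step 4 — Source phasor: V = 17.3∠-171.5° V = -17.11 - j2.557 V.
Step 5 — Current: I = V / Z = -0.001694 + j0.008156 A = 0.00833∠101.7° A.
Step 6 — Complex power: S = V·I* = 0.008119 + j0.1439 VA.
Step 7 — Real power: P = Re(S) = 0.008119 W.
Step 8 — Reactive power: Q = Im(S) = 0.1439 VAR.
Step 9 — Apparent power: |S| = 0.1441 VA.
Step 10 — Power factor: PF = P/|S| = 0.05634 (lagging).

(a) P = 0.008119 W  (b) Q = 0.1439 VAR  (c) S = 0.1441 VA  (d) PF = 0.05634 (lagging)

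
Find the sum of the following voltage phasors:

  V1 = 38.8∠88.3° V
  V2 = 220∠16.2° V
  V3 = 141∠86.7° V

Step 1 — Convert each phasor to rectangular form:
  V1 = 38.8·(cos(88.3°) + j·sin(88.3°)) = 1.151 + j38.78 V
  V2 = 220·(cos(16.2°) + j·sin(16.2°)) = 211.3 + j61.38 V
  V3 = 141·(cos(86.7°) + j·sin(86.7°)) = 8.117 + j140.8 V
Step 2 — Sum components: V_total = 220.5 + j240.9 V.
Step 3 — Convert to polar: |V_total| = 326.6 V, ∠V_total = 47.5°.

V_total = 326.6∠47.5° V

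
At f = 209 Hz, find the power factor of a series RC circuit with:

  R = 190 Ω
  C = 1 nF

Step 1 — Angular frequency: ω = 2π·f = 2π·209 = 1313 rad/s.
Step 2 — Component impedances:
  R: Z = R = 190 Ω
  C: Z = 1/(jωC) = -j/(ω·C) = 0 - j7.615e+05 Ω
Step 3 — Series combination: Z_total = R + C = 190 - j7.615e+05 Ω = 7.615e+05∠-90.0° Ω.
Step 4 — Power factor: PF = cos(φ) = Re(Z)/|Z| = 190/7.615e+05 = 0.0002495.
Step 5 — Type: Im(Z) = -7.615e+05 ⇒ leading (phase φ = -90.0°).

PF = 0.0002495 (leading, φ = -90.0°)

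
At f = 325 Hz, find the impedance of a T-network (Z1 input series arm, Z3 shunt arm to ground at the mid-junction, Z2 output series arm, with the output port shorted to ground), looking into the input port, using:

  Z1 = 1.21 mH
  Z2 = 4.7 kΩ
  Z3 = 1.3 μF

Step 1 — Angular frequency: ω = 2π·f = 2π·325 = 2042 rad/s.
Step 2 — Component impedances:
  Z1: Z = jωL = j·2042·0.00121 = 0 + j2.471 Ω
  Z2: Z = R = 4700 Ω
  Z3: Z = 1/(jωC) = -j/(ω·C) = 0 - j376.7 Ω
Step 3 — With the output port shorted to ground, the output series arm Z2 runs from the junction to ground; the shunt arm Z3 also runs from the junction to ground. They appear in parallel: Z3 || Z2 = 30 - j374.3 Ω.
Step 4 — Series with input arm Z1: Z_in = Z1 + (Z3 || Z2) = 30 - j371.8 Ω = 373∠-85.4° Ω.

Z = 30 - j371.8 Ω = 373∠-85.4° Ω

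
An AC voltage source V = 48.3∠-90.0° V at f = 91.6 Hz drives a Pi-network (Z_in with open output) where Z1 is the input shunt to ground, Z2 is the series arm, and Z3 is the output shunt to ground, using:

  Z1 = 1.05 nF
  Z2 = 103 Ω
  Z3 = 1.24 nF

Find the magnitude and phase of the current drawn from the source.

Step 1 — Angular frequency: ω = 2π·f = 2π·91.6 = 575.5 rad/s.
Step 2 — Component impedances:
  Z1: Z = 1/(jωC) = -j/(ω·C) = 0 - j1.655e+06 Ω
  Z2: Z = R = 103 Ω
  Z3: Z = 1/(jωC) = -j/(ω·C) = 0 - j1.401e+06 Ω
Step 3 — With open output, the series arm Z2 and the output shunt Z3 appear in series to ground: Z2 + Z3 = 103 - j1.401e+06 Ω.
Step 4 — Parallel with input shunt Z1: Z_in = Z1 || (Z2 + Z3) = 30.2 - j7.587e+05 Ω = 7.587e+05∠-90.0° Ω.
Step 5 — Source phasor: V = 48.3∠-90.0° V = 0 - j48.3 V.
Step 6 — Ohm's law: I = V / Z_total = (0 - j48.3) / (30.2 - j7.587e+05) = 6.366e-05 - j2.534e-09 A.
Step 7 — Convert to polar: |I| = 6.366e-05 A, ∠I = -0.0°.

I = 6.366e-05∠-0.0° A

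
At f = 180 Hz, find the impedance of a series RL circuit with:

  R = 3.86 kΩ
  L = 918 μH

Step 1 — Angular frequency: ω = 2π·f = 2π·180 = 1131 rad/s.
Step 2 — Component impedances:
  R: Z = R = 3860 Ω
  L: Z = jωL = j·1131·0.000918 = 0 + j1.038 Ω
Step 3 — Series combination: Z_total = R + L = 3860 + j1.038 Ω = 3860∠0.0° Ω.

Z = 3860 + j1.038 Ω = 3860∠0.0° Ω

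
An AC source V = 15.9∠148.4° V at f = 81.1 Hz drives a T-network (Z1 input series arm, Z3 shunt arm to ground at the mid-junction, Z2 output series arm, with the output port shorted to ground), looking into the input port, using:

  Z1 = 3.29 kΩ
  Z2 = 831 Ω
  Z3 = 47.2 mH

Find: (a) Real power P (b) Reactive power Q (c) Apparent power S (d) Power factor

Step 1 — Angular frequency: ω = 2π·f = 2π·81.1 = 509.6 rad/s.
Step 2 — Component impedances:
  Z1: Z = R = 3290 Ω
  Z2: Z = R = 831 Ω
  Z3: Z = jωL = j·509.6·0.0472 = 0 + j24.05 Ω
Step 3 — With the output port shorted to ground, the output series arm Z2 runs from the junction to ground; the shunt arm Z3 also runs from the junction to ground. They appear in parallel: Z3 || Z2 = 0.6955 + j24.03 Ω.
Step 4 — Series with input arm Z1: Z_in = Z1 + (Z3 || Z2) = 3291 + j24.03 Ω = 3291∠0.4° Ω.
Step 5 — Source phasor: V = 15.9∠148.4° V = -13.54 + j8.331 V.
Step 6 — Current: I = V / Z = -0.004097 + j0.002562 A = 0.004832∠148.0° A.
Step 7 — Complex power: S = V·I* = 0.07682 + j0.000561 VA.
Step 8 — Real power: P = Re(S) = 0.07682 W.
Step 9 — Reactive power: Q = Im(S) = 0.000561 VAR.
Step 10 — Apparent power: |S| = 0.07682 VA.
Step 11 — Power factor: PF = P/|S| = 1 (lagging).

(a) P = 0.07682 W  (b) Q = 0.000561 VAR  (c) S = 0.07682 VA  (d) PF = 1 (lagging)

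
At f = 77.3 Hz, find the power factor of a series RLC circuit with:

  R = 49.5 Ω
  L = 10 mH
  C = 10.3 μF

Step 1 — Angular frequency: ω = 2π·f = 2π·77.3 = 485.7 rad/s.
Step 2 — Component impedances:
  R: Z = R = 49.5 Ω
  L: Z = jωL = j·485.7·0.01 = 0 + j4.857 Ω
  C: Z = 1/(jωC) = -j/(ω·C) = 0 - j199.9 Ω
Step 3 — Series combination: Z_total = R + L + C = 49.5 - j195 Ω = 201.2∠-75.8° Ω.
Step 4 — Power factor: PF = cos(φ) = Re(Z)/|Z| = 49.5/201.2 = 0.246.
Step 5 — Type: Im(Z) = -195 ⇒ leading (phase φ = -75.8°).

PF = 0.246 (leading, φ = -75.8°)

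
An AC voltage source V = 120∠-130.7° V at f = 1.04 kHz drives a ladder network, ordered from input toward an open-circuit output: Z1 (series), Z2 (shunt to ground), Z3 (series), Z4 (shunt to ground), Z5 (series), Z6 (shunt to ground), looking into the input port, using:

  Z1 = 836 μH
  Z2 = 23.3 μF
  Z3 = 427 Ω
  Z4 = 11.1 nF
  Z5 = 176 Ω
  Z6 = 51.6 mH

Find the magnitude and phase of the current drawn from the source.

Step 1 — Angular frequency: ω = 2π·f = 2π·1040 = 6535 rad/s.
Step 2 — Component impedances:
  Z1: Z = jωL = j·6535·0.000836 = 0 + j5.463 Ω
  Z2: Z = 1/(jωC) = -j/(ω·C) = 0 - j6.568 Ω
  Z3: Z = R = 427 Ω
  Z4: Z = 1/(jωC) = -j/(ω·C) = 0 - j1.379e+04 Ω
  Z5: Z = R = 176 Ω
  Z6: Z = jωL = j·6535·0.0516 = 0 + j337.2 Ω
Step 3 — Ladder network (open output): work backward from the far end, alternating series and parallel combinations. Z_in = 0.05412 - j1.135 Ω = 1.136∠-87.3° Ω.
Step 4 — Source phasor: V = 120∠-130.7° V = -78.25 - j90.98 V.
Step 5 — Ohm's law: I = V / Z_total = (-78.25 - j90.98) / (0.05412 - j1.135) = 76.7 - j72.61 A.
Step 6 — Convert to polar: |I| = 105.6 A, ∠I = -43.4°.

I = 105.6∠-43.4° A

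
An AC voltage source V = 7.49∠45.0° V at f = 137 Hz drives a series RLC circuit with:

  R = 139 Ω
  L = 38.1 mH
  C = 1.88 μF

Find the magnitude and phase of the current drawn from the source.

Step 1 — Angular frequency: ω = 2π·f = 2π·137 = 860.8 rad/s.
Step 2 — Component impedances:
  R: Z = R = 139 Ω
  L: Z = jωL = j·860.8·0.0381 = 0 + j32.8 Ω
  C: Z = 1/(jωC) = -j/(ω·C) = 0 - j617.9 Ω
Step 3 — Series combination: Z_total = R + L + C = 139 - j585.1 Ω = 601.4∠-76.6° Ω.
Step 4 — Source phasor: V = 7.49∠45.0° V = 5.296 + j5.296 V.
Step 5 — Ohm's law: I = V / Z_total = (5.296 + j5.296) / (139 - j585.1) = -0.006532 + j0.0106 A.
Step 6 — Convert to polar: |I| = 0.01245 A, ∠I = 121.6°.

I = 0.01245∠121.6° A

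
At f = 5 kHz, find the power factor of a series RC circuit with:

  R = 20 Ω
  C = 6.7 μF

Step 1 — Angular frequency: ω = 2π·f = 2π·5000 = 3.142e+04 rad/s.
Step 2 — Component impedances:
  R: Z = R = 20 Ω
  C: Z = 1/(jωC) = -j/(ω·C) = 0 - j4.751 Ω
Step 3 — Series combination: Z_total = R + C = 20 - j4.751 Ω = 20.56∠-13.4° Ω.
Step 4 — Power factor: PF = cos(φ) = Re(Z)/|Z| = 20/20.557 = 0.9729.
Step 5 — Type: Im(Z) = -4.751 ⇒ leading (phase φ = -13.4°).

PF = 0.9729 (leading, φ = -13.4°)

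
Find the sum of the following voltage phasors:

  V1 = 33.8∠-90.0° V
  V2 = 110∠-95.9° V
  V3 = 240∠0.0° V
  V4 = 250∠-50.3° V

Step 1 — Convert each phasor to rectangular form:
  V1 = 33.8·(cos(-90.0°) + j·sin(-90.0°)) = 0 - j33.8 V
  V2 = 110·(cos(-95.9°) + j·sin(-95.9°)) = -11.31 - j109.4 V
  V3 = 240·(cos(0.0°) + j·sin(0.0°)) = 240 V
  V4 = 250·(cos(-50.3°) + j·sin(-50.3°)) = 159.7 - j192.3 V
Step 2 — Sum components: V_total = 388.4 - j335.6 V.
Step 3 — Convert to polar: |V_total| = 513.3 V, ∠V_total = -40.8°.

V_total = 513.3∠-40.8° V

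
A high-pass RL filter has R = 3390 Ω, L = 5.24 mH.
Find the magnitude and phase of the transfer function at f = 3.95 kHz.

Step 1 — Angular frequency: ω = 2π·3950 = 2.482e+04 rad/s.
Step 2 — Transfer function: H(jω) = jωL/(R + jωL).
Step 3 — Numerator jωL = j·130; denominator R + jωL = 3390 + j130.
Step 4 — H = 0.00147 + j0.03831.
Step 5 — Magnitude: |H| = 0.03833 (-28.3 dB); phase: φ = 87.8°.

|H| = 0.03833 (-28.3 dB), φ = 87.8°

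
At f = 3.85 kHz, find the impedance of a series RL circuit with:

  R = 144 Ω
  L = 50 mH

Step 1 — Angular frequency: ω = 2π·f = 2π·3850 = 2.419e+04 rad/s.
Step 2 — Component impedances:
  R: Z = R = 144 Ω
  L: Z = jωL = j·2.419e+04·0.05 = 0 + j1210 Ω
Step 3 — Series combination: Z_total = R + L = 144 + j1210 Ω = 1218∠83.2° Ω.

Z = 144 + j1210 Ω = 1218∠83.2° Ω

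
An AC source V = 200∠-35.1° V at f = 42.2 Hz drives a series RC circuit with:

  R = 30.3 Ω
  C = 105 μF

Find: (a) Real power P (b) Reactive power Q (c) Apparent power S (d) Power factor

Step 1 — Angular frequency: ω = 2π·f = 2π·42.2 = 265.2 rad/s.
Step 2 — Component impedances:
  R: Z = R = 30.3 Ω
  C: Z = 1/(jωC) = -j/(ω·C) = 0 - j35.92 Ω
Step 3 — Series combination: Z_total = R + C = 30.3 - j35.92 Ω = 46.99∠-49.8° Ω.
Step 4 — Source phasor: V = 200∠-35.1° V = 163.6 - j115 V.
Step 5 — Current: I = V / Z = 4.116 + j1.084 A = 4.256∠14.7° A.
Step 6 — Complex power: S = V·I* = 548.9 - j650.6 VA.
Step 7 — Real power: P = Re(S) = 548.9 W.
Step 8 — Reactive power: Q = Im(S) = -650.6 VAR.
Step 9 — Apparent power: |S| = 851.2 VA.
Step 10 — Power factor: PF = P/|S| = 0.6448 (leading).

(a) P = 548.9 W  (b) Q = -650.6 VAR  (c) S = 851.2 VA  (d) PF = 0.6448 (leading)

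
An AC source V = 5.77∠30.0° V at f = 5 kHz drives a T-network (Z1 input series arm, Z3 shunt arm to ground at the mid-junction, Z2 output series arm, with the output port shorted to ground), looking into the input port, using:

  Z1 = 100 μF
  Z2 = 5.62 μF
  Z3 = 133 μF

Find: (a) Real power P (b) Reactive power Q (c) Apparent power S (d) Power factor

Step 1 — Angular frequency: ω = 2π·f = 2π·5000 = 3.142e+04 rad/s.
Step 2 — Component impedances:
  Z1: Z = 1/(jωC) = -j/(ω·C) = 0 - j0.3183 Ω
  Z2: Z = 1/(jωC) = -j/(ω·C) = 0 - j5.664 Ω
  Z3: Z = 1/(jωC) = -j/(ω·C) = 0 - j0.2393 Ω
Step 3 — With the output port shorted to ground, the output series arm Z2 runs from the junction to ground; the shunt arm Z3 also runs from the junction to ground. They appear in parallel: Z3 || Z2 = 0 - j0.2296 Ω.
Step 4 — Series with input arm Z1: Z_in = Z1 + (Z3 || Z2) = 0 - j0.5479 Ω = 0.5479∠-90.0° Ω.
Step 5 — Source phasor: V = 5.77∠30.0° V = 4.997 + j2.885 V.
Step 6 — Current: I = V / Z = -5.265 + j9.12 A = 10.53∠120.0° A.
Step 7 — Complex power: S = V·I* = 0 - j60.76 VA.
Step 8 — Real power: P = Re(S) = 0 W.
Step 9 — Reactive power: Q = Im(S) = -60.76 VAR.
Step 10 — Apparent power: |S| = 60.76 VA.
Step 11 — Power factor: PF = P/|S| = 0 (leading).

(a) P = 0 W  (b) Q = -60.76 VAR  (c) S = 60.76 VA  (d) PF = 0 (leading)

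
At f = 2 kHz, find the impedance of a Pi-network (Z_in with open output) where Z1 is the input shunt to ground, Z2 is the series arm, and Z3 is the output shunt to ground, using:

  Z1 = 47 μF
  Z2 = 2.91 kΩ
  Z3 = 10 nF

Step 1 — Angular frequency: ω = 2π·f = 2π·2000 = 1.257e+04 rad/s.
Step 2 — Component impedances:
  Z1: Z = 1/(jωC) = -j/(ω·C) = 0 - j1.693 Ω
  Z2: Z = R = 2910 Ω
  Z3: Z = 1/(jωC) = -j/(ω·C) = 0 - j7958 Ω
Step 3 — With open output, the series arm Z2 and the output shunt Z3 appear in series to ground: Z2 + Z3 = 2910 - j7958 Ω.
Step 4 — Parallel with input shunt Z1: Z_in = Z1 || (Z2 + Z3) = 0.0001162 - j1.693 Ω = 1.693∠-90.0° Ω.

Z = 0.0001162 - j1.693 Ω = 1.693∠-90.0° Ω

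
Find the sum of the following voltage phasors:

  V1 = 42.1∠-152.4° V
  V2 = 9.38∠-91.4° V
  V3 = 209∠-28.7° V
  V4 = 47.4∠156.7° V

Step 1 — Convert each phasor to rectangular form:
  V1 = 42.1·(cos(-152.4°) + j·sin(-152.4°)) = -37.31 - j19.5 V
  V2 = 9.38·(cos(-91.4°) + j·sin(-91.4°)) = -0.2292 - j9.377 V
  V3 = 209·(cos(-28.7°) + j·sin(-28.7°)) = 183.3 - j100.4 V
  V4 = 47.4·(cos(156.7°) + j·sin(156.7°)) = -43.53 + j18.75 V
Step 2 — Sum components: V_total = 102.3 - j110.5 V.
Step 3 — Convert to polar: |V_total| = 150.6 V, ∠V_total = -47.2°.

V_total = 150.6∠-47.2° V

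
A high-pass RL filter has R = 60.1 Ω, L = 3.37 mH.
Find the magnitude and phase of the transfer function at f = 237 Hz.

Step 1 — Angular frequency: ω = 2π·237 = 1489 rad/s.
Step 2 — Transfer function: H(jω) = jωL/(R + jωL).
Step 3 — Numerator jωL = j·5.018; denominator R + jωL = 60.1 + j5.018.
Step 4 — H = 0.006924 + j0.08292.
Step 5 — Magnitude: |H| = 0.08321 (-21.6 dB); phase: φ = 85.2°.

|H| = 0.08321 (-21.6 dB), φ = 85.2°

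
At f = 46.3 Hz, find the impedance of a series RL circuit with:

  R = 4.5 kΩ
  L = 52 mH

Step 1 — Angular frequency: ω = 2π·f = 2π·46.3 = 290.9 rad/s.
Step 2 — Component impedances:
  R: Z = R = 4500 Ω
  L: Z = jωL = j·290.9·0.052 = 0 + j15.13 Ω
Step 3 — Series combination: Z_total = R + L = 4500 + j15.13 Ω = 4500∠0.2° Ω.

Z = 4500 + j15.13 Ω = 4500∠0.2° Ω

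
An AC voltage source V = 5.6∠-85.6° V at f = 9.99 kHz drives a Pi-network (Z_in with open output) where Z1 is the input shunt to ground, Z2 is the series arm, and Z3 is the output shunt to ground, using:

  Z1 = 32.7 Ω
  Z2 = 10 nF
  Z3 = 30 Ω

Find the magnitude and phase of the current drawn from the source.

Step 1 — Angular frequency: ω = 2π·f = 2π·9990 = 6.277e+04 rad/s.
Step 2 — Component impedances:
  Z1: Z = R = 32.7 Ω
  Z2: Z = 1/(jωC) = -j/(ω·C) = 0 - j1593 Ω
  Z3: Z = R = 30 Ω
Step 3 — With open output, the series arm Z2 and the output shunt Z3 appear in series to ground: Z2 + Z3 = 30 - j1593 Ω.
Step 4 — Parallel with input shunt Z1: Z_in = Z1 || (Z2 + Z3) = 32.67 - j0.6701 Ω = 32.68∠-1.2° Ω.
Step 5 — Source phasor: V = 5.6∠-85.6° V = 0.4296 - j5.583 V.
Step 6 — Ohm's law: I = V / Z_total = (0.4296 - j5.583) / (32.67 - j0.6701) = 0.01665 - j0.1705 A.
Step 7 — Convert to polar: |I| = 0.1714 A, ∠I = -84.4°.

I = 0.1714∠-84.4° A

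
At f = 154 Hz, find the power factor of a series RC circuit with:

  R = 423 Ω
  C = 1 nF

Step 1 — Angular frequency: ω = 2π·f = 2π·154 = 967.6 rad/s.
Step 2 — Component impedances:
  R: Z = R = 423 Ω
  C: Z = 1/(jωC) = -j/(ω·C) = 0 - j1.033e+06 Ω
Step 3 — Series combination: Z_total = R + C = 423 - j1.033e+06 Ω = 1.033e+06∠-90.0° Ω.
Step 4 — Power factor: PF = cos(φ) = Re(Z)/|Z| = 423/1.0335e+06 = 0.0004093.
Step 5 — Type: Im(Z) = -1.033e+06 ⇒ leading (phase φ = -90.0°).

PF = 0.0004093 (leading, φ = -90.0°)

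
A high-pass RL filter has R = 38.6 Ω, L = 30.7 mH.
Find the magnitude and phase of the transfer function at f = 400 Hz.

Step 1 — Angular frequency: ω = 2π·400 = 2513 rad/s.
Step 2 — Transfer function: H(jω) = jωL/(R + jωL).
Step 3 — Numerator jωL = j·77.16; denominator R + jωL = 38.6 + j77.16.
Step 4 — H = 0.7998 + j0.4001.
Step 5 — Magnitude: |H| = 0.8943 (-1.0 dB); phase: φ = 26.6°.

|H| = 0.8943 (-1.0 dB), φ = 26.6°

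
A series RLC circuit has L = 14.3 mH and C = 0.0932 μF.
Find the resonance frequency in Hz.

Step 1 — Resonance condition Im(Z)=0 gives ω₀ = 1/√(LC).
Step 2 — ω₀ = 1/√(0.0143·9.32e-08) = 2.739e+04 rad/s.
Step 3 — f₀ = ω₀/(2π) = 4360 Hz.

f₀ = 4360 Hz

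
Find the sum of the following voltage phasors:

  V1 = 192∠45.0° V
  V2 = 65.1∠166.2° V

Step 1 — Convert each phasor to rectangular form:
  V1 = 192·(cos(45.0°) + j·sin(45.0°)) = 135.8 + j135.8 V
  V2 = 65.1·(cos(166.2°) + j·sin(166.2°)) = -63.22 + j15.53 V
Step 2 — Sum components: V_total = 72.54 + j151.3 V.
Step 3 — Convert to polar: |V_total| = 167.8 V, ∠V_total = 64.4°.

V_total = 167.8∠64.4° V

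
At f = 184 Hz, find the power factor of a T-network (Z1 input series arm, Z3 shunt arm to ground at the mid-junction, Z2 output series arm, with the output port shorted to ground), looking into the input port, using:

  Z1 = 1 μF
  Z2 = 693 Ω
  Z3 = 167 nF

Step 1 — Angular frequency: ω = 2π·f = 2π·184 = 1156 rad/s.
Step 2 — Component impedances:
  Z1: Z = 1/(jωC) = -j/(ω·C) = 0 - j865 Ω
  Z2: Z = R = 693 Ω
  Z3: Z = 1/(jωC) = -j/(ω·C) = 0 - j5179 Ω
Step 3 — With the output port shorted to ground, the output series arm Z2 runs from the junction to ground; the shunt arm Z3 also runs from the junction to ground. They appear in parallel: Z3 || Z2 = 680.8 - j91.09 Ω.
Step 4 — Series with input arm Z1: Z_in = Z1 + (Z3 || Z2) = 680.8 - j956.1 Ω = 1174∠-54.5° Ω.
Step 5 — Power factor: PF = cos(φ) = Re(Z)/|Z| = 680.81/1173.7 = 0.5801.
Step 6 — Type: Im(Z) = -956.1 ⇒ leading (phase φ = -54.5°).

PF = 0.5801 (leading, φ = -54.5°)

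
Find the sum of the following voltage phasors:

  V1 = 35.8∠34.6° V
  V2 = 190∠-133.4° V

Step 1 — Convert each phasor to rectangular form:
  V1 = 35.8·(cos(34.6°) + j·sin(34.6°)) = 29.47 + j20.33 V
  V2 = 190·(cos(-133.4°) + j·sin(-133.4°)) = -130.5 - j138 V
Step 2 — Sum components: V_total = -101.1 - j117.7 V.
Step 3 — Convert to polar: |V_total| = 155.2 V, ∠V_total = -130.7°.

V_total = 155.2∠-130.7° V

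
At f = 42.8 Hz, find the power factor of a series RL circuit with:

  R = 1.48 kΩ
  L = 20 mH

Step 1 — Angular frequency: ω = 2π·f = 2π·42.8 = 268.9 rad/s.
Step 2 — Component impedances:
  R: Z = R = 1480 Ω
  L: Z = jωL = j·268.9·0.02 = 0 + j5.378 Ω
Step 3 — Series combination: Z_total = R + L = 1480 + j5.378 Ω = 1480∠0.2° Ω.
Step 4 — Power factor: PF = cos(φ) = Re(Z)/|Z| = 1480/1480 = 1.
Step 5 — Type: Im(Z) = 5.378 ⇒ lagging (phase φ = 0.2°).

PF = 1 (lagging, φ = 0.2°)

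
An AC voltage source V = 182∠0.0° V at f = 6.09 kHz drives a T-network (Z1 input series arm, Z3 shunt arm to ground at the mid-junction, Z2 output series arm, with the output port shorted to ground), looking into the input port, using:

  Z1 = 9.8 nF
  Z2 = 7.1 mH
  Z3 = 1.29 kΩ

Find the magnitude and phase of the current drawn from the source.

Step 1 — Angular frequency: ω = 2π·f = 2π·6090 = 3.826e+04 rad/s.
Step 2 — Component impedances:
  Z1: Z = 1/(jωC) = -j/(ω·C) = 0 - j2667 Ω
  Z2: Z = jωL = j·3.826e+04·0.0071 = 0 + j271.7 Ω
  Z3: Z = R = 1290 Ω
Step 3 — With the output port shorted to ground, the output series arm Z2 runs from the junction to ground; the shunt arm Z3 also runs from the junction to ground. They appear in parallel: Z3 || Z2 = 54.79 + j260.1 Ω.
Step 4 — Series with input arm Z1: Z_in = Z1 + (Z3 || Z2) = 54.79 - j2407 Ω = 2407∠-88.7° Ω.
Step 5 — Source phasor: V = 182∠0.0° V = 182 V.
Step 6 — Ohm's law: I = V / Z_total = (182) / (54.79 - j2407) = 0.001721 + j0.07559 A.
Step 7 — Convert to polar: |I| = 0.07561 A, ∠I = 88.7°.

I = 0.07561∠88.7° A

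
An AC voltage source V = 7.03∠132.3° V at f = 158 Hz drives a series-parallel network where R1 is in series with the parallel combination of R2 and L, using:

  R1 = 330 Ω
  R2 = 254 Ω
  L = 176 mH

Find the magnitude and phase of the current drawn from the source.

Step 1 — Angular frequency: ω = 2π·f = 2π·158 = 992.7 rad/s.
Step 2 — Component impedances:
  R1: Z = R = 330 Ω
  R2: Z = R = 254 Ω
  L: Z = jωL = j·992.7·0.176 = 0 + j174.7 Ω
Step 3 — Parallel branch: R2 || L = 1/(1/R2 + 1/L) = 81.58 + j118.6 Ω.
Step 4 — Series with R1: Z_total = R1 + (R2 || L) = 411.6 + j118.6 Ω = 428.3∠16.1° Ω.
Step 5 — Source phasor: V = 7.03∠132.3° V = -4.731 + j5.2 V.
Step 6 — Ohm's law: I = V / Z_total = (-4.731 + j5.2) / (411.6 + j118.6) = -0.007253 + j0.01472 A.
Step 7 — Convert to polar: |I| = 0.01641 A, ∠I = 116.2°.

I = 0.01641∠116.2° A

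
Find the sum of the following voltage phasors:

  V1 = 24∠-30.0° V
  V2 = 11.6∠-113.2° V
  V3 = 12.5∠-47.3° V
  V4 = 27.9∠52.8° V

Step 1 — Convert each phasor to rectangular form:
  V1 = 24·(cos(-30.0°) + j·sin(-30.0°)) = 20.78 - j12 V
  V2 = 11.6·(cos(-113.2°) + j·sin(-113.2°)) = -4.57 - j10.66 V
  V3 = 12.5·(cos(-47.3°) + j·sin(-47.3°)) = 8.477 - j9.186 V
  V4 = 27.9·(cos(52.8°) + j·sin(52.8°)) = 16.87 + j22.22 V
Step 2 — Sum components: V_total = 41.56 - j9.625 V.
Step 3 — Convert to polar: |V_total| = 42.66 V, ∠V_total = -13.0°.

V_total = 42.66∠-13.0° V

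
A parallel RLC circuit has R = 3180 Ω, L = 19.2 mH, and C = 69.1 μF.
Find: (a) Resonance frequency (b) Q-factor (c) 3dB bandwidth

Step 1 — Resonance: ω₀ = 1/√(LC) = 1/√(0.0192·6.91e-05) = 868.2 rad/s.
Step 2 — f₀ = ω₀/(2π) = 138.2 Hz.
Step 3 — Parallel Q: Q = R/(ω₀L) = 3180/(868.2·0.0192) = 190.8.
Step 4 — Bandwidth: Δω = ω₀/Q = 4.551 rad/s; BW = Δω/(2π) = 0.7243 Hz.

(a) f₀ = 138.2 Hz  (b) Q = 190.8  (c) BW = 0.7243 Hz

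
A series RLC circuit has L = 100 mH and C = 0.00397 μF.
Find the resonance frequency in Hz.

Step 1 — Resonance condition Im(Z)=0 gives ω₀ = 1/√(LC).
Step 2 — ω₀ = 1/√(0.1·3.97e-09) = 5.019e+04 rad/s.
Step 3 — f₀ = ω₀/(2π) = 7988 Hz.

f₀ = 7988 Hz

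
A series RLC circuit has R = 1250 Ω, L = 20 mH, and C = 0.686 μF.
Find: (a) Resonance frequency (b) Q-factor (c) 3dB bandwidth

Step 1 — Resonance: ω₀ = 1/√(LC) = 1/√(0.02·6.86e-07) = 8537 rad/s.
Step 2 — f₀ = ω₀/(2π) = 1359 Hz.
Step 3 — Series Q: Q = ω₀L/R = 8537·0.02/1250 = 0.1366.
Step 4 — Bandwidth: Δω = ω₀/Q = 6.25e+04 rad/s; BW = Δω/(2π) = 9947 Hz.

(a) f₀ = 1359 Hz  (b) Q = 0.1366  (c) BW = 9947 Hz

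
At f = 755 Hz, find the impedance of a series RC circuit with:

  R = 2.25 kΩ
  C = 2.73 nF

Step 1 — Angular frequency: ω = 2π·f = 2π·755 = 4744 rad/s.
Step 2 — Component impedances:
  R: Z = R = 2250 Ω
  C: Z = 1/(jωC) = -j/(ω·C) = 0 - j7.722e+04 Ω
Step 3 — Series combination: Z_total = R + C = 2250 - j7.722e+04 Ω = 7.725e+04∠-88.3° Ω.

Z = 2250 - j7.722e+04 Ω = 7.725e+04∠-88.3° Ω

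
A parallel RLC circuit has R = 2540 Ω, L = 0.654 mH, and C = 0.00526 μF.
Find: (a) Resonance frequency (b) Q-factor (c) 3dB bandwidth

Step 1 — Resonance: ω₀ = 1/√(LC) = 1/√(0.000654·5.26e-09) = 5.392e+05 rad/s.
Step 2 — f₀ = ω₀/(2π) = 8.581e+04 Hz.
Step 3 — Parallel Q: Q = R/(ω₀L) = 2540/(5.392e+05·0.000654) = 7.203.
Step 4 — Bandwidth: Δω = ω₀/Q = 7.485e+04 rad/s; BW = Δω/(2π) = 1.191e+04 Hz.

(a) f₀ = 8.581e+04 Hz  (b) Q = 7.203  (c) BW = 1.191e+04 Hz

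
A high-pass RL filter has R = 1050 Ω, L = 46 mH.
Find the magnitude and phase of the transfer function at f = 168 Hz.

Step 1 — Angular frequency: ω = 2π·168 = 1056 rad/s.
Step 2 — Transfer function: H(jω) = jωL/(R + jωL).
Step 3 — Numerator jωL = j·48.56; denominator R + jωL = 1050 + j48.56.
Step 4 — H = 0.002134 + j0.04615.
Step 5 — Magnitude: |H| = 0.04619 (-26.7 dB); phase: φ = 87.4°.

|H| = 0.04619 (-26.7 dB), φ = 87.4°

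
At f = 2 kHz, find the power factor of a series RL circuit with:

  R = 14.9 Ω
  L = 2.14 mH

Step 1 — Angular frequency: ω = 2π·f = 2π·2000 = 1.257e+04 rad/s.
Step 2 — Component impedances:
  R: Z = R = 14.9 Ω
  L: Z = jωL = j·1.257e+04·0.00214 = 0 + j26.89 Ω
Step 3 — Series combination: Z_total = R + L = 14.9 + j26.89 Ω = 30.74∠61.0° Ω.
Step 4 — Power factor: PF = cos(φ) = Re(Z)/|Z| = 14.9/30.744 = 0.4846.
Step 5 — Type: Im(Z) = 26.89 ⇒ lagging (phase φ = 61.0°).

PF = 0.4846 (lagging, φ = 61.0°)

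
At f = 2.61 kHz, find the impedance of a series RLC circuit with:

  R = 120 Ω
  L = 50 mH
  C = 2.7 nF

Step 1 — Angular frequency: ω = 2π·f = 2π·2610 = 1.64e+04 rad/s.
Step 2 — Component impedances:
  R: Z = R = 120 Ω
  L: Z = jωL = j·1.64e+04·0.05 = 0 + j820 Ω
  C: Z = 1/(jωC) = -j/(ω·C) = 0 - j2.258e+04 Ω
Step 3 — Series combination: Z_total = R + L + C = 120 - j2.176e+04 Ω = 2.177e+04∠-89.7° Ω.

Z = 120 - j2.176e+04 Ω = 2.177e+04∠-89.7° Ω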